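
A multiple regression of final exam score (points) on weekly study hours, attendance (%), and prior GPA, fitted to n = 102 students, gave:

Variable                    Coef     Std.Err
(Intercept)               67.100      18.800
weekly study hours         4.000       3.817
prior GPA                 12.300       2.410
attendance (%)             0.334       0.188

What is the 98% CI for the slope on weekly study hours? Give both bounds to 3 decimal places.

(-5.027, 13.027)

Read off: b = 4.000, SE = 3.817 for weekly study hours.
df = n − k − 1 = 102 − 3 − 1 = 98.
t* = t_{0.01, 98} = 2.365002.
Margin = t* × SE = 2.365002 × 3.817 = 9.02721.
CI: 4.000 ± 9.02721 → (-5.027, 13.027).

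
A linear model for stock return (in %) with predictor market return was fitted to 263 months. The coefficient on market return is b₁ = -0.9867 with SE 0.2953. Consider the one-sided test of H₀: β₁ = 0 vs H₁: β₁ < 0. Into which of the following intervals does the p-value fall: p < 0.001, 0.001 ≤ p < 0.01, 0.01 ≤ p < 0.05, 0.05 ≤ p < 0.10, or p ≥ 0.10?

p < 0.001

t = -0.9867 / 0.2953 = -3.341.
df = n − 2 = 263 − 2 = 261.
One-sided p = P(T_{261} < t) ≈ 0.0005.
So p < 0.001.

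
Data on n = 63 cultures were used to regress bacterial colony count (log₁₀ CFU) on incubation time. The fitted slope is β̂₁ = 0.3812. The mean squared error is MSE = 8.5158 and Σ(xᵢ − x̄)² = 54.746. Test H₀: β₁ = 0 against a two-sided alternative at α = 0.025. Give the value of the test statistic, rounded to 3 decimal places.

SE(β̂₁) = √(MSE/Sₓₓ) = √(8.5158/54.746) = 0.3944.
t = 0.3812 / 0.3944 = 0.967.
df = n − 2 = 61.
Two-sided p ≈ 0.3376, which is ≥ 0.025, so fail to reject H₀.
The data do not give significant evidence of an association between incubation time and bacterial colony count.

t = 0.967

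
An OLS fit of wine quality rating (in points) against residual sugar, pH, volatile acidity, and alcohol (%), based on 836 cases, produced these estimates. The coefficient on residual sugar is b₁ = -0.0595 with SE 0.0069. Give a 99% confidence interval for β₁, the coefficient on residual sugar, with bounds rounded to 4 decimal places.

df = n − k − 1 = 836 − 4 − 1 = 831.
t* = t_{0.005, 831} = 2.581759.
Margin = t* × SE = 2.581759 × 0.0069 = 0.017814.
CI: -0.0595 ± 0.017814 → (-0.0773, -0.0417).
With 99% confidence, each one-unit increase in residual sugar is associated with a change of between -0.0773 and -0.0417 points in wine quality rating, holding the other predictors fixed.

(-0.0773, -0.0417)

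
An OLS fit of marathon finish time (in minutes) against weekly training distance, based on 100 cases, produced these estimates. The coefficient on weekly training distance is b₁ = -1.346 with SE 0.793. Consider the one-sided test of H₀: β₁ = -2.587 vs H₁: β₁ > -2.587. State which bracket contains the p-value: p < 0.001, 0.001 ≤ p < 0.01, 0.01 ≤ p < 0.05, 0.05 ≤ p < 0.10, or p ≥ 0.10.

t = (-1.346 − (-2.587)) / 0.793 = 1.565.
df = n − 2 = 100 − 2 = 98.
One-sided p = P(T_{98} > t) ≈ 0.0604.
So 0.05 ≤ p < 0.10.

0.05 ≤ p < 0.10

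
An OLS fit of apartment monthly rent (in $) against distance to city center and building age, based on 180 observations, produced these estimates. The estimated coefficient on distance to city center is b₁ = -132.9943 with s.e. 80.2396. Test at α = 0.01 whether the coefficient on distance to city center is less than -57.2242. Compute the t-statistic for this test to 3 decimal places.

H₀: β₁ = -57.2242 vs H₁: β₁ < -57.2242.
t = (b₁ − β₁⁰)/SE = (-132.9943 − (-57.2242)) / 80.2396 = -0.944.
df = n − k − 1 = 180 − 2 − 1 = 177.
One-sided p ≈ 0.1732, which is ≥ 0.01, so fail to reject H₀.
The data do not give significant evidence that the true slope on distance to city center is below -57.2242 $ per unit, holding the other predictors fixed.

t = -0.944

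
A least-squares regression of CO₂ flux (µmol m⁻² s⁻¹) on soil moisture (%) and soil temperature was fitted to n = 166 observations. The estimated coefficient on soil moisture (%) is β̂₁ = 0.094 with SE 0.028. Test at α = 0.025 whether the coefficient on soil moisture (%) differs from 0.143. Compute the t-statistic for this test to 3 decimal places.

t = -1.750

H₀: β₁ = 0.143 vs H₁: β₁ ≠ 0.143.
t = (β̂₁ − β₁⁰)/SE = (0.094 − 0.143) / 0.028 = -1.750.
df = n − k − 1 = 166 − 2 − 1 = 163.
Two-sided p ≈ 0.0820, which is ≥ 0.025, so fail to reject H₀.
The data are consistent with a true slope of 0.143 µmol m⁻² s⁻¹ per unit of soil moisture (%), holding the other predictors fixed.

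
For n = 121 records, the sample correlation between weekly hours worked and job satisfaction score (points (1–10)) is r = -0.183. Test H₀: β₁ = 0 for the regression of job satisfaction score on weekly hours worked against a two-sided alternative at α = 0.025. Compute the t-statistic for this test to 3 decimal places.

t = r·√(n − 2)/√(1 − r²) = -0.183·√119/√0.966511 = -2.031.
df = n − 2 = 119.
Two-sided p ≈ 0.0445, which is ≥ 0.025, so fail to reject H₀.
The data do not give significant evidence of a linear association between weekly hours worked and job satisfaction score.

t = -2.031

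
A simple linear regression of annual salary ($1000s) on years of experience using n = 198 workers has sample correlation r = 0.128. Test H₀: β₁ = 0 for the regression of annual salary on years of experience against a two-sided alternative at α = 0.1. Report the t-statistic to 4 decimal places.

t = 1.8069

t = r·√(n − 2)/√(1 − r²) = 0.128·√196/√0.983616 = 1.8069.
df = n − 2 = 196.
Two-sided p ≈ 0.0723, which is < 0.1, so reject H₀.
There is evidence of a linear association between years of experience and annual salary.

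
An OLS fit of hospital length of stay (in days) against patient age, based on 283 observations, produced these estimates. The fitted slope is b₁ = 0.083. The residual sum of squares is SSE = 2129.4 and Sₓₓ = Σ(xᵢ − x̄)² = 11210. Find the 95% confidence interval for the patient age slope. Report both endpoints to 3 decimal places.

MSE = SSE/(n − 2) = 2129.4/281 = 7.57794.
SE(b₁) = √(MSE/Sₓₓ) = √(7.57794/11210) = 0.026.
df = n − 2 = 281.
t* = t_{0.025, 281} = 1.968442.
Margin = t* × SE = 1.968442 × 0.026 = 0.05118.
CI: 0.083 ± 0.05118 → (0.032, 0.134).
With 95% confidence, each one-unit increase in patient age is associated with a change of between 0.032 and 0.134 days in hospital length of stay.

(0.032, 0.134)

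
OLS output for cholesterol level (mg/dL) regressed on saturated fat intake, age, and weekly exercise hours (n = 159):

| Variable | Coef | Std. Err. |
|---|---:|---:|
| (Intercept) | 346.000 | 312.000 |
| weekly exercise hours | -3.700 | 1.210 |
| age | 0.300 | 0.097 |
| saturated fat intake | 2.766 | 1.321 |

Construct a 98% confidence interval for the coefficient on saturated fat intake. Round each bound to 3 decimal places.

Read off: b = 2.766, SE = 1.321 for saturated fat intake.
df = n − k − 1 = 159 − 3 − 1 = 155.
t* = t_{0.01, 155} = 2.350646.
Margin = t* × SE = 2.350646 × 1.321 = 3.10520.
CI: 2.766 ± 3.10520 → (-0.339, 5.871).

(-0.339, 5.871)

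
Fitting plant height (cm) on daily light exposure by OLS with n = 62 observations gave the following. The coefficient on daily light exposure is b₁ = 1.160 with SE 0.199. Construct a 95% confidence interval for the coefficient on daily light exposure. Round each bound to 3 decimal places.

df = n − 2 = 62 − 2 = 60.
t* = t_{0.025, 60} = 2.000298.
Margin = t* × SE = 2.000298 × 0.199 = 0.39806.
CI: 1.160 ± 0.39806 → (0.762, 1.558).
With 95% confidence, each one-unit increase in daily light exposure is associated with a change of between 0.762 and 1.558 cm in plant height.

(0.762, 1.558)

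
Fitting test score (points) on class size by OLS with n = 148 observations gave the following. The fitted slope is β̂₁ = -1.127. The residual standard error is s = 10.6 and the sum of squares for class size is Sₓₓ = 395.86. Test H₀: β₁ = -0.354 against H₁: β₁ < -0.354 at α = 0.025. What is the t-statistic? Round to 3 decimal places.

SE(β̂₁) = s/√Sₓₓ = 10.6/√395.86 = 0.532764.
t = (-1.127 − (-0.354)) / 0.532764 = -1.451.
df = n − 2 = 146.
One-sided p ≈ 0.0745, which is ≥ 0.025, so fail to reject H₀.
The data do not give significant evidence that the true slope on class size is below -0.354 points per unit.

t = -1.451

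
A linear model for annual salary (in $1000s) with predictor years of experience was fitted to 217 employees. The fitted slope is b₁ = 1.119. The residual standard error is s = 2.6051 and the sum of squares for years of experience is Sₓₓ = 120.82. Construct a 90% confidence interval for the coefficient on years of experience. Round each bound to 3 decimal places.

SE(b₁) = s/√Sₓₓ = 2.6051/√120.82 = 0.237004.
df = n − 2 = 215.
t* = t_{0.05, 215} = 1.651972.
Margin = t* × SE = 1.651972 × 0.237004 = 0.39152.
CI: 1.119 ± 0.39152 → (0.727, 1.511).
With 90% confidence, each one-unit increase in years of experience is associated with a change of between 0.727 and 1.511 $1000s in annual salary.

(0.727, 1.511)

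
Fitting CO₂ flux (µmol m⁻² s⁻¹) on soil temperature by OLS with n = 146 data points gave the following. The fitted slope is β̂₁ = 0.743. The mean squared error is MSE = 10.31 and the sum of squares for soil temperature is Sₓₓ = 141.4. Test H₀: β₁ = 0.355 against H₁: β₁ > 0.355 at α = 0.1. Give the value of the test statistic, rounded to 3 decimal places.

SE(β̂₁) = √(MSE/Sₓₓ) = √(10.31/141.4) = 0.270025.
t = (0.743 − 0.355) / 0.270025 = 1.437.
df = n − 2 = 144.
One-sided p ≈ 0.0765, which is < 0.1, so reject H₀.
There is evidence that the true slope on soil temperature exceeds 0.355 µmol m⁻² s⁻¹ per unit.

t = 1.437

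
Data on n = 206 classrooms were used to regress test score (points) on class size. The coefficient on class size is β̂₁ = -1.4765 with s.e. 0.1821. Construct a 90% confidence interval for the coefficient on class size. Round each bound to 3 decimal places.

df = n − 2 = 206 − 2 = 204.
t* = t_{0.05, 204} = 1.652357.
Margin = t* × SE = 1.652357 × 0.1821 = 0.30089.
CI: -1.4765 ± 0.30089 → (-1.777, -1.176).
With 90% confidence, each one-unit increase in class size is associated with a change of between -1.777 and -1.176 points in test score.

(-1.777, -1.176)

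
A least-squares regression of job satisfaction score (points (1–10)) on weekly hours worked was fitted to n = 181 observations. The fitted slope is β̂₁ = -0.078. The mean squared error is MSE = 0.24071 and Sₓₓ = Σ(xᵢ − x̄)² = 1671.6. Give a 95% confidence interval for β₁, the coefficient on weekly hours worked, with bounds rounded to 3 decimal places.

(-0.102, -0.054)

SE(β̂₁) = √(MSE/Sₓₓ) = √(0.24071/1671.6) = 0.012.
df = n − 2 = 179.
t* = t_{0.025, 179} = 1.973305.
Margin = t* × SE = 1.973305 × 0.012 = 0.02368.
CI: -0.078 ± 0.02368 → (-0.102, -0.054).
With 95% confidence, each one-unit increase in weekly hours worked is associated with a change of between -0.102 and -0.054 points (1–10) in job satisfaction score.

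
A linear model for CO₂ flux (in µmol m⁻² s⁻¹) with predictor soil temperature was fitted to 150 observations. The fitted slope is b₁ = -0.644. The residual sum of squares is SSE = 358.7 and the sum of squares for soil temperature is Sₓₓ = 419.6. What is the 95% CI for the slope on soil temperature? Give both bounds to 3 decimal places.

(-0.794, -0.494)

MSE = SSE/(n − 2) = 358.7/148 = 2.42365.
SE(b₁) = √(MSE/Sₓₓ) = √(2.42365/419.6) = 0.0760006.
df = n − 2 = 148.
t* = t_{0.025, 148} = 1.976122.
Margin = t* × SE = 1.976122 × 0.0760006 = 0.15019.
CI: -0.644 ± 0.15019 → (-0.794, -0.494).
With 95% confidence, each one-unit increase in soil temperature is associated with a change of between -0.794 and -0.494 µmol m⁻² s⁻¹ in CO₂ flux.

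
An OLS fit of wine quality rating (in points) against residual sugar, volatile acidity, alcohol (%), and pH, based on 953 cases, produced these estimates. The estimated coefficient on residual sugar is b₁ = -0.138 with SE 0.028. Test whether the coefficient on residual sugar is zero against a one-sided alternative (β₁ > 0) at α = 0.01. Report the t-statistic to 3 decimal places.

t = -4.929

H₀: β₁ = 0 vs H₁: β₁ > 0.
t = (b₁ − β₁⁰)/SE = -0.138 / 0.028 = -4.929.
df = n − k − 1 = 953 − 4 − 1 = 948.
One-sided p ≈ 1.0000, which is ≥ 0.01, so fail to reject H₀.
The data do not give significant evidence that the true slope on residual sugar is positive, holding the other predictors fixed.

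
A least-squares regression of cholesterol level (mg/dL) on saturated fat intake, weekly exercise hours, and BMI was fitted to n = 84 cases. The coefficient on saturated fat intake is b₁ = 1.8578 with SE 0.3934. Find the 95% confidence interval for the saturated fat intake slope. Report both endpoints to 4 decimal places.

df = n − k − 1 = 84 − 3 − 1 = 80.
t* = t_{0.025, 80} = 1.990063.
Margin = t* × SE = 1.990063 × 0.3934 = 0.782891.
CI: 1.8578 ± 0.782891 → (1.0749, 2.6407).
With 95% confidence, each one-unit increase in saturated fat intake is associated with a change of between 1.0749 and 2.6407 mg/dL in cholesterol level, holding the other predictors fixed.

(1.0749, 2.6407)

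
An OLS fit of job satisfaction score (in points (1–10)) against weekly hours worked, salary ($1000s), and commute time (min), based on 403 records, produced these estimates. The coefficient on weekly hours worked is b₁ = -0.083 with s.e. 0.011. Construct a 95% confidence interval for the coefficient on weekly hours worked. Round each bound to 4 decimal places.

df = n − k − 1 = 403 − 3 − 1 = 399.
t* = t_{0.025, 399} = 1.965927.
Margin = t* × SE = 1.965927 × 0.011 = 0.021625.
CI: -0.083 ± 0.021625 → (-0.1046, -0.0614).
With 95% confidence, each one-unit increase in weekly hours worked is associated with a change of between -0.1046 and -0.0614 points (1–10) in job satisfaction score, holding the other predictors fixed.

(-0.1046, -0.0614)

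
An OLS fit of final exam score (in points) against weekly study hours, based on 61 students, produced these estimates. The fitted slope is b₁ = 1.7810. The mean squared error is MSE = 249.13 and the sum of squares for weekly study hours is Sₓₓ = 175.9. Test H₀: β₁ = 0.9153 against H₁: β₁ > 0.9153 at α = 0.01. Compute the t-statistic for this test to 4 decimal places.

t = 0.7274

SE(b₁) = √(MSE/Sₓₓ) = √(249.13/175.9) = 1.19009.
t = (1.7810 − 0.9153) / 1.19009 = 0.7274.
df = n − 2 = 59.
One-sided p ≈ 0.2349, which is ≥ 0.01, so fail to reject H₀.
The data do not give significant evidence that the true slope on weekly study hours exceeds 0.9153 points per unit.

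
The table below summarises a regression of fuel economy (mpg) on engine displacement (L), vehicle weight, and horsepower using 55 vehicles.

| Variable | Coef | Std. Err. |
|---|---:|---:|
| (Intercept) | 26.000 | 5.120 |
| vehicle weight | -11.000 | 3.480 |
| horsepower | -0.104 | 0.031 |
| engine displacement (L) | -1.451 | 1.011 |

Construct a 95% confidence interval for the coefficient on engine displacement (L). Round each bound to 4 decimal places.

Read off: b = -1.451, SE = 1.011 for engine displacement (L).
df = n − k − 1 = 55 − 3 − 1 = 51.
t* = t_{0.025, 51} = 2.007584.
Margin = t* × SE = 2.007584 × 1.011 = 2.029667.
CI: -1.451 ± 2.029667 → (-3.4807, 0.5787).

(-3.4807, 0.5787)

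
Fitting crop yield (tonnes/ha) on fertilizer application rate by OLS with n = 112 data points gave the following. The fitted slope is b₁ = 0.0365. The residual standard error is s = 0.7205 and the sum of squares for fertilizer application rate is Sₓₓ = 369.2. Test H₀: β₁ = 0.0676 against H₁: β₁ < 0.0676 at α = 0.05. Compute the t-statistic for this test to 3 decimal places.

t = -0.829

SE(b₁) = s/√Sₓₓ = 0.7205/√369.2 = 0.0374976.
t = (0.0365 − 0.0676) / 0.0374976 = -0.829.
df = n − 2 = 110.
One-sided p ≈ 0.2043, which is ≥ 0.05, so fail to reject H₀.
The data do not give significant evidence that the true slope on fertilizer application rate is below 0.0676 tonnes/ha per unit.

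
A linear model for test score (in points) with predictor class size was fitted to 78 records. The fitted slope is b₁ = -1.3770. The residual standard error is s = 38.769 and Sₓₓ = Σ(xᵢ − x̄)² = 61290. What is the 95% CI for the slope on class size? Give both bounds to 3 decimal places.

(-1.689, -1.065)

SE(b₁) = s/√Sₓₓ = 38.769/√61290 = 0.156599.
df = n − 2 = 76.
t* = t_{0.025, 76} = 1.991673.
Margin = t* × SE = 1.991673 × 0.156599 = 0.31189.
CI: -1.3770 ± 0.31189 → (-1.689, -1.065).
With 95% confidence, each one-unit increase in class size is associated with a change of between -1.689 and -1.065 points in test score.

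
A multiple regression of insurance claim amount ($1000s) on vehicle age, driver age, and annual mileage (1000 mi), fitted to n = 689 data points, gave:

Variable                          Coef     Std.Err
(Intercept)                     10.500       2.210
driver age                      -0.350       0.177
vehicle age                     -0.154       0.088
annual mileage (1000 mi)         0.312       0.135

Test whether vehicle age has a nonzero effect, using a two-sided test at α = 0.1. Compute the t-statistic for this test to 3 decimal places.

t = -1.750

Read off: b = -0.154, SE = 0.088 for vehicle age.
H₀: β₁ = 0 vs H₁: β₁ ≠ 0.
t = -0.154 / 0.088 = -1.750.
df = n − k − 1 = 689 − 3 − 1 = 685.
Two-sided p ≈ 0.0806, which is < 0.1, so reject H₀.
There is evidence that vehicle age is associated with insurance claim amount, holding the other predictors fixed.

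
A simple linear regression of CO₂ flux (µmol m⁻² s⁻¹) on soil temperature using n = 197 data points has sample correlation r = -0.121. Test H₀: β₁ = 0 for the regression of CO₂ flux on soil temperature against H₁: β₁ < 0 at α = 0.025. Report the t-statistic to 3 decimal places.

t = -1.702

t = r·√(n − 2)/√(1 − r²) = -0.121·√195/√0.985359 = -1.702.
df = n − 2 = 195.
One-sided p ≈ 0.0452, which is ≥ 0.025, so fail to reject H₀.
The data do not give significant evidence of a linear association between soil temperature and CO₂ flux.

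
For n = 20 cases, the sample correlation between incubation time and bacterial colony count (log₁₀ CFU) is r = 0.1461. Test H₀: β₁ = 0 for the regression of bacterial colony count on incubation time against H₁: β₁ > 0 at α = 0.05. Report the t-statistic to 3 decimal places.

t = r·√(n − 2)/√(1 − r²) = 0.1461·√18/√0.978655 = 0.627.
df = n − 2 = 18.
One-sided p ≈ 0.2694, which is ≥ 0.05, so fail to reject H₀.
The data do not give significant evidence of a linear association between incubation time and bacterial colony count.

t = 0.627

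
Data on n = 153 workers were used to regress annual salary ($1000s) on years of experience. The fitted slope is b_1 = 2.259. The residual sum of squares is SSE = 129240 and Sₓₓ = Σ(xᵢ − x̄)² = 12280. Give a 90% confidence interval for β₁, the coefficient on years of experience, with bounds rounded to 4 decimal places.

(1.8221, 2.6959)

MSE = SSE/(n − 2) = 129240/151 = 855.894.
SE(b_1) = √(MSE/Sₓₓ) = √(855.894/12280) = 0.264004.
df = n − 2 = 151.
t* = t_{0.05, 151} = 1.655007.
Margin = t* × SE = 1.655007 × 0.264004 = 0.436929.
CI: 2.259 ± 0.436929 → (1.8221, 2.6959).
With 90% confidence, each one-unit increase in years of experience is associated with a change of between 1.8221 and 2.6959 $1000s in annual salary.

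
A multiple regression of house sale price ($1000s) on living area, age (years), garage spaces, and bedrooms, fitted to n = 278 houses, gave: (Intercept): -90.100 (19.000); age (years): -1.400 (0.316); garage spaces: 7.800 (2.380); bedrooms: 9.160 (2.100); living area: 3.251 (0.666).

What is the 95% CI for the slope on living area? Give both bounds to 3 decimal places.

(1.940, 4.562)

Read off: b = 3.251, SE = 0.666 for living area.
df = n − k − 1 = 278 − 4 − 1 = 273.
t* = t_{0.025, 273} = 1.968692.
Margin = t* × SE = 1.968692 × 0.666 = 1.31115.
CI: 3.251 ± 1.31115 → (1.940, 4.562).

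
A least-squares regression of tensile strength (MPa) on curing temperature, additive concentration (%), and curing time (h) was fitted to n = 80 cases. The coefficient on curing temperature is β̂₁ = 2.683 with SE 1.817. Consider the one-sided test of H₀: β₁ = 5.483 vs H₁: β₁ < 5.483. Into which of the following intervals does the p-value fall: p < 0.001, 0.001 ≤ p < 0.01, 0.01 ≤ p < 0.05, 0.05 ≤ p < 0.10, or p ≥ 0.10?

t = (2.683 − 5.483) / 1.817 = -1.541.
df = n − k − 1 = 80 − 3 − 1 = 76.
One-sided p = P(T_{76} < t) ≈ 0.0637.
So 0.05 ≤ p < 0.10.

0.05 ≤ p < 0.10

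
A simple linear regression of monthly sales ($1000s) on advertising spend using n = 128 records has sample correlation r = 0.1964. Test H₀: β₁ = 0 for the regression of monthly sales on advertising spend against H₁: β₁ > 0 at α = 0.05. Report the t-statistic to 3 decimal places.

t = r·√(n − 2)/√(1 − r²) = 0.1964·√126/√0.961427 = 2.248.
df = n − 2 = 126.
One-sided p ≈ 0.0131, which is < 0.05, so reject H₀.
There is evidence of a linear association between advertising spend and monthly sales.

t = 2.248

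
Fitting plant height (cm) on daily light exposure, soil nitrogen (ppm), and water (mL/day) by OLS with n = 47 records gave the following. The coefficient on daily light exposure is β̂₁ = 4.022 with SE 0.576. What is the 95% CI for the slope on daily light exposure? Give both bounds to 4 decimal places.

(2.8604, 5.1836)

df = n − k − 1 = 47 − 3 − 1 = 43.
t* = t_{0.025, 43} = 2.016692.
Margin = t* × SE = 2.016692 × 0.576 = 1.161615.
CI: 4.022 ± 1.161615 → (2.8604, 5.1836).
With 95% confidence, each one-unit increase in daily light exposure is associated with a change of between 2.8604 and 5.1836 cm in plant height, holding the other predictors fixed.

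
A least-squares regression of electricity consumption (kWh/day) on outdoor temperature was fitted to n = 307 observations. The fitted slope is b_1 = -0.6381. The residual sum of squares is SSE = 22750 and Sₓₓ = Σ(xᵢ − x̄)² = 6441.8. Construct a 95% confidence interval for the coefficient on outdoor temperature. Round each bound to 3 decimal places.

(-0.850, -0.426)

MSE = SSE/(n − 2) = 22750/305 = 74.5902.
SE(b_1) = √(MSE/Sₓₓ) = √(74.5902/6441.8) = 0.107606.
df = n − 2 = 305.
t* = t_{0.025, 305} = 1.967772.
Margin = t* × SE = 1.967772 × 0.107606 = 0.21174.
CI: -0.6381 ± 0.21174 → (-0.850, -0.426).
With 95% confidence, each one-unit increase in outdoor temperature is associated with a change of between -0.850 and -0.426 kWh/day in electricity consumption.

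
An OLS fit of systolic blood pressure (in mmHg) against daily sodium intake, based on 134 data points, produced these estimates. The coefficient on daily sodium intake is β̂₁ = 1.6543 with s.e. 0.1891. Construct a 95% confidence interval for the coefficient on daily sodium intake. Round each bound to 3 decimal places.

(1.280, 2.028)

df = n − 2 = 134 − 2 = 132.
t* = t_{0.025, 132} = 1.978099.
Margin = t* × SE = 1.978099 × 0.1891 = 0.37406.
CI: 1.6543 ± 0.37406 → (1.280, 2.028).
With 95% confidence, each one-unit increase in daily sodium intake is associated with a change of between 1.280 and 2.028 mmHg in systolic blood pressure.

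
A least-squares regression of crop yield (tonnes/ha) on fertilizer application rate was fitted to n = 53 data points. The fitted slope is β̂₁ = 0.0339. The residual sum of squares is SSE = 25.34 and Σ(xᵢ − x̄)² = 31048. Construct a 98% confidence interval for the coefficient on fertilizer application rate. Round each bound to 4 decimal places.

(0.0243, 0.0435)

MSE = SSE/(n − 2) = 25.34/51 = 0.496863.
SE(β̂₁) = √(MSE/Sₓₓ) = √(0.496863/31048) = 0.00400038.
df = n − 2 = 51.
t* = t_{0.01, 51} = 2.401718.
Margin = t* × SE = 2.401718 × 0.00400038 = 0.009608.
CI: 0.0339 ± 0.009608 → (0.0243, 0.0435).
With 98% confidence, each one-unit increase in fertilizer application rate is associated with a change of between 0.0243 and 0.0435 tonnes/ha in crop yield.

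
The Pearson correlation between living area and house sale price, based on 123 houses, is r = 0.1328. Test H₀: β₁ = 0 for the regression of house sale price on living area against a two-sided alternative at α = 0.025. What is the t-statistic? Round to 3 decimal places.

t = 1.474

t = r·√(n − 2)/√(1 − r²) = 0.1328·√121/√0.982364 = 1.474.
df = n − 2 = 121.
Two-sided p ≈ 0.1431, which is ≥ 0.025, so fail to reject H₀.
The data do not give significant evidence of a linear association between living area and house sale price.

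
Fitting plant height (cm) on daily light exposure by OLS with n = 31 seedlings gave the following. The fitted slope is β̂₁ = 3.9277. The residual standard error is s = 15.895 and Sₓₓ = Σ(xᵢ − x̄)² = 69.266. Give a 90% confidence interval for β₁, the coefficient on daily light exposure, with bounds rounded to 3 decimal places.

SE(β̂₁) = s/√Sₓₓ = 15.895/√69.266 = 1.90986.
df = n − 2 = 29.
t* = t_{0.05, 29} = 1.699127.
Margin = t* × SE = 1.699127 × 1.90986 = 3.24509.
CI: 3.9277 ± 3.24509 → (0.683, 7.173).
With 90% confidence, each one-unit increase in daily light exposure is associated with a change of between 0.683 and 7.173 cm in plant height.

(0.683, 7.173)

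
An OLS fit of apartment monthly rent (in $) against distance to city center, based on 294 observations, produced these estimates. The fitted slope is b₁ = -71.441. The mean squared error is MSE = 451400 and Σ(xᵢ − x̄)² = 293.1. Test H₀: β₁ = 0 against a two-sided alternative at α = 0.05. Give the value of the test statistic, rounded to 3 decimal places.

t = -1.820

SE(b₁) = √(MSE/Sₓₓ) = √(451400/293.1) = 39.244.
t = -71.441 / 39.244 = -1.820.
df = n − 2 = 292.
Two-sided p ≈ 0.0697, which is ≥ 0.05, so fail to reject H₀.
The data do not give significant evidence of an association between distance to city center and apartment monthly rent.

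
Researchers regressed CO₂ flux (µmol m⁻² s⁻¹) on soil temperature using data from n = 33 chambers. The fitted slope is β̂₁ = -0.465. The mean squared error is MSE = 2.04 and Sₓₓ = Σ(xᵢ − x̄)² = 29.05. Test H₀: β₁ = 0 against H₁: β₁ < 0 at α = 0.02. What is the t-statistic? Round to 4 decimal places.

SE(β̂₁) = √(MSE/Sₓₓ) = √(2.04/29.05) = 0.264998.
t = -0.465 / 0.264998 = -1.7547.
df = n − 2 = 31.
One-sided p ≈ 0.0446, which is ≥ 0.02, so fail to reject H₀.
The data do not give significant evidence that the true slope on soil temperature is negative.

t = -1.7547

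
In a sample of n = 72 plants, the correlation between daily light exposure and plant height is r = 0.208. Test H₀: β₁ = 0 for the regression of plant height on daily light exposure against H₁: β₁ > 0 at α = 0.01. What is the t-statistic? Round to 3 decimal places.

t = r·√(n − 2)/√(1 − r²) = 0.208·√70/√0.956736 = 1.779.
df = n − 2 = 70.
One-sided p ≈ 0.0398, which is ≥ 0.01, so fail to reject H₀.
The data do not give significant evidence of a linear association between daily light exposure and plant height.

t = 1.779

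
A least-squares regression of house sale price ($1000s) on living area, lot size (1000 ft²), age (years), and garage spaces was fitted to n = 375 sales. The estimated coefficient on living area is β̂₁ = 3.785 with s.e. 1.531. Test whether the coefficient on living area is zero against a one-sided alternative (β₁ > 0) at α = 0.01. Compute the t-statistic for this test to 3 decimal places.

H₀: β₁ = 0 vs H₁: β₁ > 0.
t = (β̂₁ − β₁⁰)/SE = 3.785 / 1.531 = 2.472.
df = n − k − 1 = 375 − 4 − 1 = 370.
One-sided p ≈ 0.0069, which is < 0.01, so reject H₀.
There is evidence that the true slope on living area is positive, holding the other predictors fixed.

t = 2.472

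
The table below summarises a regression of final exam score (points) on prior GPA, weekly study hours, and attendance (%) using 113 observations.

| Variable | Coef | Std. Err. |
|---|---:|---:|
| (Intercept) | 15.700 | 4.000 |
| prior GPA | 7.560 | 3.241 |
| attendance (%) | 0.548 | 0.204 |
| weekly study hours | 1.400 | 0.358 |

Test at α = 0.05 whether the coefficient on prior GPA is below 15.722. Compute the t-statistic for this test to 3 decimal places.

Read off: b = 7.560, SE = 3.241 for prior GPA.
H₀: β₁ = 15.722 vs H₁: β₁ < 15.722.
t = (7.560 − 15.722) / 3.241 = -2.518.
df = n − k − 1 = 113 − 3 − 1 = 109.
One-sided p ≈ 0.0066, which is < 0.05, so reject H₀.
There is evidence that the true slope on prior GPA is below 15.722 points per unit, holding the other predictors fixed.

t = -2.518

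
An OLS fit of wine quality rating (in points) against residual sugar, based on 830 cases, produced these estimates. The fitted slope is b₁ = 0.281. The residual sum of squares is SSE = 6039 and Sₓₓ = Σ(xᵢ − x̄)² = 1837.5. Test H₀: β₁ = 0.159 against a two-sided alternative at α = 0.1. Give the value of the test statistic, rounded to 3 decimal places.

MSE = SSE/(n − 2) = 6039/828 = 7.29348.
SE(b₁) = √(MSE/Sₓₓ) = √(7.29348/1837.5) = 0.0630019.
t = (0.281 − 0.159) / 0.0630019 = 1.936.
df = n − 2 = 828.
Two-sided p ≈ 0.0532, which is < 0.1, so reject H₀.
There is evidence that the true slope on residual sugar differs from 0.159 points per unit.

t = 1.936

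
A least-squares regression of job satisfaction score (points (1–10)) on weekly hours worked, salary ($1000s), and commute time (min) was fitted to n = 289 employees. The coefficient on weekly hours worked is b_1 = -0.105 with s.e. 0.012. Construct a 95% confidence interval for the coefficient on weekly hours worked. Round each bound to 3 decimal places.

(-0.129, -0.081)

df = n − k − 1 = 289 − 3 − 1 = 285.
t* = t_{0.025, 285} = 1.968323.
Margin = t* × SE = 1.968323 × 0.012 = 0.02362.
CI: -0.105 ± 0.02362 → (-0.129, -0.081).
With 95% confidence, each one-unit increase in weekly hours worked is associated with a change of between -0.129 and -0.081 points (1–10) in job satisfaction score, holding the other predictors fixed.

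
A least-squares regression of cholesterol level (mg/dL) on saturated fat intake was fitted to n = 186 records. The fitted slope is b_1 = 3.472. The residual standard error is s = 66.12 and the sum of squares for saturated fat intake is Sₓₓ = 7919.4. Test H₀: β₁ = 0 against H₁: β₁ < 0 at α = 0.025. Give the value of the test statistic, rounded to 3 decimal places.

t = 4.673

SE(b_1) = s/√Sₓₓ = 66.12/√7919.4 = 0.742996.
t = 3.472 / 0.742996 = 4.673.
df = n − 2 = 184.
One-sided p ≈ 1.0000, which is ≥ 0.025, so fail to reject H₀.
The data do not give significant evidence that the true slope on saturated fat intake is negative.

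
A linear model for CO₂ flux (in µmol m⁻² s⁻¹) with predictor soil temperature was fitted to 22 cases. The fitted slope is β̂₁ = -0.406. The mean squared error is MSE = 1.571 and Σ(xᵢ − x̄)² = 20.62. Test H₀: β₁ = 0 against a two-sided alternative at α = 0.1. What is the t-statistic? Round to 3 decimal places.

t = -1.471

SE(β̂₁) = √(MSE/Sₓₓ) = √(1.571/20.62) = 0.276022.
t = -0.406 / 0.276022 = -1.471.
df = n − 2 = 20.
Two-sided p ≈ 0.1569, which is ≥ 0.1, so fail to reject H₀.
The data do not give significant evidence of an association between soil temperature and CO₂ flux.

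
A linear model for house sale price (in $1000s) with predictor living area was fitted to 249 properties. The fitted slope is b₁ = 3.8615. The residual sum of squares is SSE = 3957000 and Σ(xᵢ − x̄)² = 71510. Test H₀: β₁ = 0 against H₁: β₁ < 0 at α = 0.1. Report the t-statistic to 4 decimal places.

MSE = SSE/(n − 2) = 3957000/247 = 16020.2.
SE(b₁) = √(MSE/Sₓₓ) = √(16020.2/71510) = 0.473316.
t = 3.8615 / 0.473316 = 8.1584.
df = n − 2 = 247.
One-sided p ≈ 1.0000, which is ≥ 0.1, so fail to reject H₀.
The data do not give significant evidence that the true slope on living area is negative.

t = 8.1584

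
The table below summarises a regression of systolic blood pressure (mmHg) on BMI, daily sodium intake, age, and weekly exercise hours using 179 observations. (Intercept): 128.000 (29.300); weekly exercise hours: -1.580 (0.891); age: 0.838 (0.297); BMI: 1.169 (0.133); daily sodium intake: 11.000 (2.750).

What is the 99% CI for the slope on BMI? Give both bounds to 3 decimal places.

Read off: b = 1.169, SE = 0.133 for BMI.
df = n − k − 1 = 179 − 4 − 1 = 174.
t* = t_{0.005, 174} = 2.604379.
Margin = t* × SE = 2.604379 × 0.133 = 0.34638.
CI: 1.169 ± 0.34638 → (0.823, 1.515).

(0.823, 1.515)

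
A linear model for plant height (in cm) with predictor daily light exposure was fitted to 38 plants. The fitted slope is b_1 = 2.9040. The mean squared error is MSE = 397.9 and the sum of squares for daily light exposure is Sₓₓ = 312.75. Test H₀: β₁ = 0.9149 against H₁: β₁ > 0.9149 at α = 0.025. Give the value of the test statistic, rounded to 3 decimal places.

SE(b_1) = √(MSE/Sₓₓ) = √(397.9/312.75) = 1.12795.
t = (2.9040 − 0.9149) / 1.12795 = 1.763.
df = n − 2 = 36.
One-sided p ≈ 0.0432, which is ≥ 0.025, so fail to reject H₀.
The data do not give significant evidence that the true slope on daily light exposure exceeds 0.9149 cm per unit.

t = 1.763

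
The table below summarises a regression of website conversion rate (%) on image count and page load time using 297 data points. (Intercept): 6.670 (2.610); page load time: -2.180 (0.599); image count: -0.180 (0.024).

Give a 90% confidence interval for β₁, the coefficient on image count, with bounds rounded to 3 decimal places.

Read off: b = -0.180, SE = 0.024 for image count.
df = n − k − 1 = 297 − 2 − 1 = 294.
t* = t_{0.05, 294} = 1.650053.
Margin = t* × SE = 1.650053 × 0.024 = 0.03960.
CI: -0.180 ± 0.03960 → (-0.220, -0.140).

(-0.220, -0.140)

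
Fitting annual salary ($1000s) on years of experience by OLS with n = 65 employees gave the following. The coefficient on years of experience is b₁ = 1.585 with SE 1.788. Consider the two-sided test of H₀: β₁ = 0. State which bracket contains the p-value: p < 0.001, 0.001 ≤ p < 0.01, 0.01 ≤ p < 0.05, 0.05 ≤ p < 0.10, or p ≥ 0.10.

t = 1.585 / 1.788 = 0.886.
df = n − 2 = 65 − 2 = 63.
Two-sided p = 2·P(T_{63} > |t|) ≈ 0.3787.
So p ≥ 0.10.

p ≥ 0.10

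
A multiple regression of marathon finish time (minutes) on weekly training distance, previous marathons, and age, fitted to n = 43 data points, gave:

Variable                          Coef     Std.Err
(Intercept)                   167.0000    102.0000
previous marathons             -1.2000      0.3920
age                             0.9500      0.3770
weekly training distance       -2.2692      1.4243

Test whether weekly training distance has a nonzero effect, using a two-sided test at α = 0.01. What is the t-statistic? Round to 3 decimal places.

t = -1.593

Read off: b = -2.2692, SE = 1.4243 for weekly training distance.
H₀: β₁ = 0 vs H₁: β₁ ≠ 0.
t = -2.2692 / 1.4243 = -1.593.
df = n − k − 1 = 43 − 3 − 1 = 39.
Two-sided p ≈ 0.1192, which is ≥ 0.01, so fail to reject H₀.
The data do not give significant evidence of an association between weekly training distance and marathon finish time, after adjusting for the other predictors.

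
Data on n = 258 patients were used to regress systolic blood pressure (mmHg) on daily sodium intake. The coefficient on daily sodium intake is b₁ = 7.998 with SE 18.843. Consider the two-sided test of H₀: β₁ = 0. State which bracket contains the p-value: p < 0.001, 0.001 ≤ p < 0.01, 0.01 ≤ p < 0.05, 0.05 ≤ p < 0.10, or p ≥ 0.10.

t = 7.998 / 18.843 = 0.424.
df = n − 2 = 258 − 2 = 256.
Two-sided p = 2·P(T_{256} > |t|) ≈ 0.6716.
So p ≥ 0.10.

p ≥ 0.10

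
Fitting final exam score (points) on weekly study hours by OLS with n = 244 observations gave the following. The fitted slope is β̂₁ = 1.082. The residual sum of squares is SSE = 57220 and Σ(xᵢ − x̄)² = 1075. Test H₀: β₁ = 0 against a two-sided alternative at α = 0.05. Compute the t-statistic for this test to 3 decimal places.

MSE = SSE/(n − 2) = 57220/242 = 236.446.
SE(β̂₁) = √(MSE/Sₓₓ) = √(236.446/1075) = 0.468988.
t = 1.082 / 0.468988 = 2.307.
df = n − 2 = 242.
Two-sided p ≈ 0.0219, which is < 0.05, so reject H₀.
There is evidence that weekly study hours is associated with final exam score.

t = 2.307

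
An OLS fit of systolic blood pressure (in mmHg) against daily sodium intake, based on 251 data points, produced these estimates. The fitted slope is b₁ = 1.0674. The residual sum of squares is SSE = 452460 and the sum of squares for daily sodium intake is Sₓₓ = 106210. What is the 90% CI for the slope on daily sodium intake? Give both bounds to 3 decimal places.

(0.851, 1.283)

MSE = SSE/(n − 2) = 452460/249 = 1817.11.
SE(b₁) = √(MSE/Sₓₓ) = √(1817.11/106210) = 0.1308.
df = n − 2 = 249.
t* = t_{0.05, 249} = 1.650996.
Margin = t* × SE = 1.650996 × 0.1308 = 0.21595.
CI: 1.0674 ± 0.21595 → (0.851, 1.283).
With 90% confidence, each one-unit increase in daily sodium intake is associated with a change of between 0.851 and 1.283 mmHg in systolic blood pressure.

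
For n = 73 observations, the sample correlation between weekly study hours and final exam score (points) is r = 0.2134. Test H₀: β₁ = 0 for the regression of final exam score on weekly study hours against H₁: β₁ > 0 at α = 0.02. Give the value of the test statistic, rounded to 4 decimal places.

t = 1.8405

t = r·√(n − 2)/√(1 − r²) = 0.2134·√71/√0.95446 = 1.8405.
df = n − 2 = 71.
One-sided p ≈ 0.0349, which is ≥ 0.02, so fail to reject H₀.
The data do not give significant evidence of a linear association between weekly study hours and final exam score.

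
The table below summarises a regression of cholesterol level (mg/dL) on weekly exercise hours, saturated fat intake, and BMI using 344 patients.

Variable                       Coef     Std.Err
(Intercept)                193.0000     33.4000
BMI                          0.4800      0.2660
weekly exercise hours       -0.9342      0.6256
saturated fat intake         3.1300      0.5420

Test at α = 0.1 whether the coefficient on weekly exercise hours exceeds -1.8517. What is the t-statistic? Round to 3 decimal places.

t = 1.467

Read off: b = -0.9342, SE = 0.6256 for weekly exercise hours.
H₀: β₁ = -1.8517 vs H₁: β₁ > -1.8517.
t = (-0.9342 − (-1.8517)) / 0.6256 = 1.467.
df = n − k − 1 = 344 − 3 − 1 = 340.
One-sided p ≈ 0.0717, which is < 0.1, so reject H₀.
There is evidence that the true slope on weekly exercise hours exceeds -1.8517 mg/dL per unit, holding the other predictors fixed.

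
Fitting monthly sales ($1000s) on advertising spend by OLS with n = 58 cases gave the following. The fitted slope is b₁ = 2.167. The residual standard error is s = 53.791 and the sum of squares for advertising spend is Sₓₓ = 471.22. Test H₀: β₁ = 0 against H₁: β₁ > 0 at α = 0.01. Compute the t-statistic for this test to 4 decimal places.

t = 0.8745

SE(b₁) = s/√Sₓₓ = 53.791/√471.22 = 2.47798.
t = 2.167 / 2.47798 = 0.8745.
df = n − 2 = 56.
One-sided p ≈ 0.1928, which is ≥ 0.01, so fail to reject H₀.
The data do not give significant evidence that the true slope on advertising spend is positive.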